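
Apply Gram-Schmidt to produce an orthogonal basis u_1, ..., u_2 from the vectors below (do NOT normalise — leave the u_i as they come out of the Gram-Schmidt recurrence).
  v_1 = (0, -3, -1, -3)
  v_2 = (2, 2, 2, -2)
Orthogonal basis:
  u_1 = (0, -3, -1, -3)
  u_2 = (2, 32/19, 36/19, -44/19)

Apply the Gram-Schmidt recurrence
  u_1 = v_1
  u_i = v_i − Σ_{j<i} ((v_i · u_j) / (u_j · u_j)) · u_j.

Step by step this gives:
  u_1 = (0, -3, -1, -3)
  u_2 = (2, 32/19, 36/19, -44/19)

Orthogonality check:
  u_2 · u_1 = 0 (should be 0)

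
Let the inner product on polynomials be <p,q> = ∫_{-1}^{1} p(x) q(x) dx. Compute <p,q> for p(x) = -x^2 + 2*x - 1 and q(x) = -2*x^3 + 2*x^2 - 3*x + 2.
<p,q> = -196/15

Expand the product: p(x)·q(x) = 2*x^5 - 6*x^4 + 9*x^3 - 10*x^2 + 7*x - 2.
∫_{-1}^{1} of each monomial x^k gives [2/(k+1) if k even, 0 if k odd]. Integrating term-by-term (or equivalently evaluating the antiderivative F(x) = x^6/3 - 6*x^5/5 + 9*x^4/4 - 10*x^3/3 + 7*x^2/2 - 2*x at the endpoints):
  F(1) − F(−1) = -9/20 − (757/60) = -196/15.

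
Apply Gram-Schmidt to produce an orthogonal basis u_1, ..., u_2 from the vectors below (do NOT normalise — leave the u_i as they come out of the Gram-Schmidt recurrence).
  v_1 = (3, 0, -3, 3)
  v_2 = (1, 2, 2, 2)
Orthogonal basis:
  u_1 = (3, 0, -3, 3)
  u_2 = (2/3, 2, 7/3, 5/3)

Apply the Gram-Schmidt recurrence
  u_1 = v_1
  u_i = v_i − Σ_{j<i} ((v_i · u_j) / (u_j · u_j)) · u_j.

Step by step this gives:
  u_1 = (3, 0, -3, 3)
  u_2 = (2/3, 2, 7/3, 5/3)

Orthogonality check:
  u_2 · u_1 = 0 (should be 0)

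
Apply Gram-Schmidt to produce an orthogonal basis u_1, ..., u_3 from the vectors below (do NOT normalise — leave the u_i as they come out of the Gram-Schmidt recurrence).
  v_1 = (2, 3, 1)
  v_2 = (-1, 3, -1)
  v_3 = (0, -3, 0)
Orthogonal basis:
  u_1 = (2, 3, 1)
  u_2 = (-13/7, 12/7, -10/7)
  u_3 = (9/59, -3/118, -27/118)

Apply the Gram-Schmidt recurrence
  u_1 = v_1
  u_i = v_i − Σ_{j<i} ((v_i · u_j) / (u_j · u_j)) · u_j.

Step by step this gives:
  u_1 = (2, 3, 1)
  u_2 = (-13/7, 12/7, -10/7)
  u_3 = (9/59, -3/118, -27/118)

Orthogonality check:
  u_2 · u_1 = 0 (should be 0)
  u_3 · u_1 = 0 (should be 0)
  u_3 · u_2 = 0 (should be 0)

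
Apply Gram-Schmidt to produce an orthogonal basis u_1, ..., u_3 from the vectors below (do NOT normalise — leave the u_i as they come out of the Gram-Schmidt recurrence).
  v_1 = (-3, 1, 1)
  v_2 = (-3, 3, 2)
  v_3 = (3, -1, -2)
Orthogonal basis:
  u_1 = (-3, 1, 1)
  u_2 = (9/11, 19/11, 8/11)
  u_3 = (-3/23, 9/23, -18/23)

Apply the Gram-Schmidt recurrence
  u_1 = v_1
  u_i = v_i − Σ_{j<i} ((v_i · u_j) / (u_j · u_j)) · u_j.

Step by step this gives:
  u_1 = (-3, 1, 1)
  u_2 = (9/11, 19/11, 8/11)
  u_3 = (-3/23, 9/23, -18/23)

Orthogonality check:
  u_2 · u_1 = 0 (should be 0)
  u_3 · u_1 = 0 (should be 0)
  u_3 · u_2 = 0 (should be 0)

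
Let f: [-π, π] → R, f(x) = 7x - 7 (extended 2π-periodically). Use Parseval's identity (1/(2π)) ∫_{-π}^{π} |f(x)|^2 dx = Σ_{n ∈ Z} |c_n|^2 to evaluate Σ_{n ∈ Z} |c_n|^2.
Σ |c_n|^2 = 49π^2/3 + 49

Expand and integrate term by term over [-π, π]:
  ∫ (7x)^2 dx = 49·(2π^3/3); ∫ 2·7·(-7)·x dx = 0 (odd integrand); ∫ (-7)^2 dx = 49·2π.
So (1/(2π)) ∫_{-π}^{π} (7x - 7)^2 dx = 49π^2/3 + 49 = 49π^2/3 + 49.
Parseval ⇒ Σ |c_n|^2 = 49π^2/3 + 49.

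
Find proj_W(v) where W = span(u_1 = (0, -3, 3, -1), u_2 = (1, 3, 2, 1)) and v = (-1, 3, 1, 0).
proj_W(v) = (166/269, 648/269, 182/269, 216/269)

Set up U = [u_1 | ... | u_2] ∈ R^(4×2). The projector onto W = col(U) is P = U (U^T U)^(-1) U^T.
Compute U^T U =
  [19, -4]
  [-4, 15],
and U^T v = (-6, 10).
Solve U^T U · c = U^T v for the coefficients: c = (-50/269, 166/269). The projection is proj_W(v) = U c.
Check: (v - proj_W(v)) · u_1 = 0  (should be 0).
Check: (v - proj_W(v)) · u_2 = 0  (should be 0).
Result: proj_W(v) = (166/269, 648/269, 182/269, 216/269).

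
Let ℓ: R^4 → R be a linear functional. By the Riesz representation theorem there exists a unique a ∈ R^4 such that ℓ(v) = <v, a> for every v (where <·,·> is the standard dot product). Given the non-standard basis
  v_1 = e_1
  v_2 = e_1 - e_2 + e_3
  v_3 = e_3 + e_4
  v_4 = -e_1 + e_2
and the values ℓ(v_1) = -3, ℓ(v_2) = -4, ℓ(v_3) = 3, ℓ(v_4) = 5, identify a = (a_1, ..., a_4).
a = (-3, 2, 1, 2)

Write a = (a_1, ..., a_4) in the standard basis. For each basis vector v_i, ℓ(v_i) = <v_i, a> is a linear equation in the a_j's. Collect the n equations into a matrix system V a = ℓ, where row i of V is v_i (expressed in the standard basis). Since V is invertible (lower-triangular with 1s on the diagonal, up to permutation), solve by back-substitution:
  V =
[[1, 0, 0, 0],
 [1, -1, 1, 0],
 [0, 0, 1, 1],
 [-1, 1, 0, 0]]
  V a = (-3, -4, 3, 5)
Solving gives a = (-3, 2, 1, 2).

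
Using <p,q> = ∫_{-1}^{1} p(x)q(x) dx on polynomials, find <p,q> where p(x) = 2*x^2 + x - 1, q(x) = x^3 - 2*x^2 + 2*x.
<p,q> = 22/15

Expand the product: p(x)·q(x) = 2*x^5 - 3*x^4 + x^3 + 4*x^2 - 2*x.
∫_{-1}^{1} of each monomial x^k gives [2/(k+1) if k even, 0 if k odd]. Integrating term-by-term (or equivalently evaluating the antiderivative F(x) = x^6/3 - 3*x^5/5 + x^4/4 + 4*x^3/3 - x^2 at the endpoints):
  F(1) − F(−1) = 19/60 − (-23/20) = 22/15.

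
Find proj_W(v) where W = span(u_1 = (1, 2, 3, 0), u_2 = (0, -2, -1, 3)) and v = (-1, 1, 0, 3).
proj_W(v) = (3/7, -4/7, 4/7, 15/7)

Set up U = [u_1 | ... | u_2] ∈ R^(4×2). The projector onto W = col(U) is P = U (U^T U)^(-1) U^T.
Compute U^T U =
  [14, -7]
  [-7, 14],
and U^T v = (1, 7).
Solve U^T U · c = U^T v for the coefficients: c = (3/7, 5/7). The projection is proj_W(v) = U c.
Check: (v - proj_W(v)) · u_1 = 0  (should be 0).
Check: (v - proj_W(v)) · u_2 = 0  (should be 0).
Result: proj_W(v) = (3/7, -4/7, 4/7, 15/7).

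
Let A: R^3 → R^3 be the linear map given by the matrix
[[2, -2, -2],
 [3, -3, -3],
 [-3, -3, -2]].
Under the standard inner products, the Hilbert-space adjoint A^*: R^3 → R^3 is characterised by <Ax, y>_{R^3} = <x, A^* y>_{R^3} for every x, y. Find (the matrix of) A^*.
A^* = A^T =
[[2, 3, -3],
 [-2, -3, -3],
 [-2, -3, -2]]

For real matrices with standard dot products, the defining identity <Ax, y> = <x, A^* y> gives (Ax)^T y = x^T (A^*) y, i.e. x^T A^T y = x^T (A^*) y. Since this holds for all x, y, we must have A^* = A^T. Therefore
A^* =
[[2, 3, -3],
 [-2, -3, -3],
 [-2, -3, -2]].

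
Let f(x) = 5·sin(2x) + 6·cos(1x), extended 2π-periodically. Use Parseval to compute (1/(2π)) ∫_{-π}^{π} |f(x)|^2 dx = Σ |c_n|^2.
Σ |c_n|^2 = 61/2

Expand |f|^2 and use orthogonality of {sin(nx), cos(mx)} on [-π, π]:
  ∫_{-π}^{π} sin(nx)^2 dx = π, ∫ cos(mx)^2 dx = π, and cross terms integrate to 0.
So ∫_{-π}^{π} f(x)^2 dx = 5^2 · π + 6^2 · π = (25 + 36)π.
Divide by 2π: (25 + 36)/2 = 61/2.
By Parseval, this equals Σ |c_n|^2.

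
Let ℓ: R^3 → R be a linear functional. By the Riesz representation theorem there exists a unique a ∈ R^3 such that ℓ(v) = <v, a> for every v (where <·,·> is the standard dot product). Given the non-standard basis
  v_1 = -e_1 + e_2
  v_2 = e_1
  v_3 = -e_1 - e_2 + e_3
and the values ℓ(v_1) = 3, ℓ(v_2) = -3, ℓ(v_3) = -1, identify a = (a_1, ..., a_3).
a = (-3, 0, -4)

Write a = (a_1, ..., a_3) in the standard basis. For each basis vector v_i, ℓ(v_i) = <v_i, a> is a linear equation in the a_j's. Collect the n equations into a matrix system V a = ℓ, where row i of V is v_i (expressed in the standard basis). Since V is invertible (lower-triangular with 1s on the diagonal, up to permutation), solve by back-substitution:
  V =
[[-1, 1, 0],
 [1, 0, 0],
 [-1, -1, 1]]
  V a = (3, -3, -1)
Solving gives a = (-3, 0, -4).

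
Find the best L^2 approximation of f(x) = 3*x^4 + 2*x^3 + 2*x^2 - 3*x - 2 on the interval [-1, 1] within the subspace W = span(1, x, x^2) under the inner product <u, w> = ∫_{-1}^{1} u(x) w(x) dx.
g(x) = 32*x^2/7 - 9*x/5 - 79/35

The best approximation g ∈ W is the orthogonal projection of f onto W. Writing g = a_0 + a_1 x + a_2 x^2, the coefficients solve the normal equations G · a = b where
  G_{ij} = <φ_i, φ_j> and b_i = <f, φ_i>, with φ_0 = 1, φ_1 = x, φ_2 = x^2.
G =
  [2, 0, 2/3]
  [0, 2/3, 0]
  [2/3, 0, 2/5],
b = (-22/15, -6/5, 34/105).
Solving gives a_0 = -79/35, a_1 = -9/5, a_2 = 32/7, so
  g(x) = 32*x^2/7 - 9*x/5 - 79/35.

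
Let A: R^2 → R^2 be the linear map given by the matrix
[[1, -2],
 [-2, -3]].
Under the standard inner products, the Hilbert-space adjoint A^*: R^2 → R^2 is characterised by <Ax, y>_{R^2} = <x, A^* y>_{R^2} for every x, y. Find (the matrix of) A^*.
A^* = A^T =
[[1, -2],
 [-2, -3]]

For real matrices with standard dot products, the defining identity <Ax, y> = <x, A^* y> gives (Ax)^T y = x^T (A^*) y, i.e. x^T A^T y = x^T (A^*) y. Since this holds for all x, y, we must have A^* = A^T. Therefore
A^* =
[[1, -2],
 [-2, -3]].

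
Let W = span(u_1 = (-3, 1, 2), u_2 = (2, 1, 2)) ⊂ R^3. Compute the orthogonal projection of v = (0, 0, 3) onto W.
proj_W(v) = (0, 6/5, 12/5)

Set up U = [u_1 | ... | u_2] ∈ R^(3×2). The projector onto W = col(U) is P = U (U^T U)^(-1) U^T.
Compute U^T U =
  [14, -1]
  [-1, 9],
and U^T v = (6, 6).
Solve U^T U · c = U^T v for the coefficients: c = (12/25, 18/25). The projection is proj_W(v) = U c.
Check: (v - proj_W(v)) · u_1 = 0  (should be 0).
Check: (v - proj_W(v)) · u_2 = 0  (should be 0).
Result: proj_W(v) = (0, 6/5, 12/5).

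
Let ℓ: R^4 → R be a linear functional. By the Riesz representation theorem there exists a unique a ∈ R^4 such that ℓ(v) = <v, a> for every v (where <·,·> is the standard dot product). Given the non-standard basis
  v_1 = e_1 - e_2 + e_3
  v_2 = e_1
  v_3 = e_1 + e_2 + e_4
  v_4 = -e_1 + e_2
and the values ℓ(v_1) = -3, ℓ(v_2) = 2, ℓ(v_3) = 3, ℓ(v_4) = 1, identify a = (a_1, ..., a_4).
a = (2, 3, -2, -2)

Write a = (a_1, ..., a_4) in the standard basis. For each basis vector v_i, ℓ(v_i) = <v_i, a> is a linear equation in the a_j's. Collect the n equations into a matrix system V a = ℓ, where row i of V is v_i (expressed in the standard basis). Since V is invertible (lower-triangular with 1s on the diagonal, up to permutation), solve by back-substitution:
  V =
[[1, -1, 1, 0],
 [1, 0, 0, 0],
 [1, 1, 0, 1],
 [-1, 1, 0, 0]]
  V a = (-3, 2, 3, 1)
Solving gives a = (2, 3, -2, -2).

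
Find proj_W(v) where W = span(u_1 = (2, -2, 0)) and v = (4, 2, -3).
proj_W(v) = (1, -1, 0)

Set up U = [u_1 | ... | u_1] ∈ R^(3×1). The projector onto W = col(U) is P = U (U^T U)^(-1) U^T.
Compute U^T U =
  [8],
and U^T v = (4).
Solve U^T U · c = U^T v for the coefficients: c = (1/2). The projection is proj_W(v) = U c.
Check: (v - proj_W(v)) · u_1 = 0  (should be 0).
Result: proj_W(v) = (1, -1, 0).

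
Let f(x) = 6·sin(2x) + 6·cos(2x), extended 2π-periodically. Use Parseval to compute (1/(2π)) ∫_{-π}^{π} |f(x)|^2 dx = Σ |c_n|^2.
Σ |c_n|^2 = 36

Expand |f|^2 and use orthogonality of {sin(nx), cos(mx)} on [-π, π]:
  ∫_{-π}^{π} sin(nx)^2 dx = π, ∫ cos(mx)^2 dx = π, and cross terms integrate to 0.
So ∫_{-π}^{π} f(x)^2 dx = 6^2 · π + 6^2 · π = (36 + 36)π.
Divide by 2π: (36 + 36)/2 = 36.
By Parseval, this equals Σ |c_n|^2.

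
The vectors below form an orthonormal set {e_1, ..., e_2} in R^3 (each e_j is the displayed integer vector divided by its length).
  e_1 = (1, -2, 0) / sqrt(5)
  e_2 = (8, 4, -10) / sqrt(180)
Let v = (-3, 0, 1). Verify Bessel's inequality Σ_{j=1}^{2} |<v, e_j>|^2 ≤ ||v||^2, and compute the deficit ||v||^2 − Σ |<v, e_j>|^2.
Σ |<v, e_j>|^2 = 74/9; ||v||^2 = 10; deficit = 16/9

Write each e_j = u_j / sqrt(<u_j, u_j>) where u_j is the displayed integer vector. Then <v, e_j> = <v, u_j> / sqrt(<u_j, u_j>), so |<v, e_j>|^2 = <v, u_j>^2 / <u_j, u_j>.
Coefficients: <v, e_1> = -3/sqrt(5), <v, e_2> = -34/sqrt(180).
Square and sum: Σ |<v, e_j>|^2 = 74/9.
Compute ||v||^2 = v·v = 10.
Deficit = 10 − 74/9 = 16/9 ≥ 0, confirming Bessel's inequality. (The deficit equals ||v − Σ <v,e_j> e_j||^2, the squared distance from v to span{e_j}.)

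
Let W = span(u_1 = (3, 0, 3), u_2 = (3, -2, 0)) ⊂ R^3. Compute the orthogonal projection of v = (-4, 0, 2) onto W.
proj_W(v) = (-44/17, 36/17, 10/17)

Set up U = [u_1 | ... | u_2] ∈ R^(3×2). The projector onto W = col(U) is P = U (U^T U)^(-1) U^T.
Compute U^T U =
  [18, 9]
  [9, 13],
and U^T v = (-6, -12).
Solve U^T U · c = U^T v for the coefficients: c = (10/51, -18/17). The projection is proj_W(v) = U c.
Check: (v - proj_W(v)) · u_1 = 0  (should be 0).
Check: (v - proj_W(v)) · u_2 = 0  (should be 0).
Result: proj_W(v) = (-44/17, 36/17, 10/17).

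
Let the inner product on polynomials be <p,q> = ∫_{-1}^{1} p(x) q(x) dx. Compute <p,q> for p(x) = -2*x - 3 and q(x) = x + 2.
<p,q> = -40/3

Expand the product: p(x)·q(x) = -2*x^2 - 7*x - 6.
∫_{-1}^{1} of each monomial x^k gives [2/(k+1) if k even, 0 if k odd]. Integrating term-by-term (or equivalently evaluating the antiderivative F(x) = -2*x^3/3 - 7*x^2/2 - 6*x at the endpoints):
  F(1) − F(−1) = -61/6 − (19/6) = -40/3.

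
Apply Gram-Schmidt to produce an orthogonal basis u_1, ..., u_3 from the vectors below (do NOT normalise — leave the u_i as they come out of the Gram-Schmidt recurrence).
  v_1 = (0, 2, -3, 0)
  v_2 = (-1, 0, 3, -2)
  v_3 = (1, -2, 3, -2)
Orthogonal basis:
  u_1 = (0, 2, -3, 0)
  u_2 = (-1, 18/13, 12/13, -2)
  u_3 = (140/101, -54/101, -36/101, -124/101)

Apply the Gram-Schmidt recurrence
  u_1 = v_1
  u_i = v_i − Σ_{j<i} ((v_i · u_j) / (u_j · u_j)) · u_j.

Step by step this gives:
  u_1 = (0, 2, -3, 0)
  u_2 = (-1, 18/13, 12/13, -2)
  u_3 = (140/101, -54/101, -36/101, -124/101)

Orthogonality check:
  u_2 · u_1 = 0 (should be 0)
  u_3 · u_1 = 0 (should be 0)
  u_3 · u_2 = 0 (should be 0)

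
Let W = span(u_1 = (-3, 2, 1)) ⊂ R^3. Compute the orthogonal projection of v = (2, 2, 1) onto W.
proj_W(v) = (3/14, -1/7, -1/14)

Set up U = [u_1 | ... | u_1] ∈ R^(3×1). The projector onto W = col(U) is P = U (U^T U)^(-1) U^T.
Compute U^T U =
  [14],
and U^T v = (-1).
Solve U^T U · c = U^T v for the coefficients: c = (-1/14). The projection is proj_W(v) = U c.
Check: (v - proj_W(v)) · u_1 = 0  (should be 0).
Result: proj_W(v) = (3/14, -1/7, -1/14).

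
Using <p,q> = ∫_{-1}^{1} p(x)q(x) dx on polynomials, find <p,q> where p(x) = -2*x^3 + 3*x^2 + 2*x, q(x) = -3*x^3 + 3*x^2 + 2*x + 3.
<p,q> = 1048/105

Expand the product: p(x)·q(x) = 6*x^6 - 15*x^5 - x^4 + 6*x^3 + 13*x^2 + 6*x.
∫_{-1}^{1} of each monomial x^k gives [2/(k+1) if k even, 0 if k odd]. Integrating term-by-term (or equivalently evaluating the antiderivative F(x) = 6*x^7/7 - 5*x^6/2 - x^5/5 + 3*x^4/2 + 13*x^3/3 + 3*x^2 at the endpoints):
  F(1) − F(−1) = 734/105 − (-314/105) = 1048/105.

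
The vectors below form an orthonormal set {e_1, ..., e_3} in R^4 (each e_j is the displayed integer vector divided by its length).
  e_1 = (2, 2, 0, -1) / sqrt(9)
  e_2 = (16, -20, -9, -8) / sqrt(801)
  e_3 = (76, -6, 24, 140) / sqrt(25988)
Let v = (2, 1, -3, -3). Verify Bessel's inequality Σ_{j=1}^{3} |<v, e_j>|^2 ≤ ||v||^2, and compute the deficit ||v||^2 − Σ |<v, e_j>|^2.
Σ |<v, e_j>|^2 = 1355/73; ||v||^2 = 23; deficit = 324/73

Write each e_j = u_j / sqrt(<u_j, u_j>) where u_j is the displayed integer vector. Then <v, e_j> = <v, u_j> / sqrt(<u_j, u_j>), so |<v, e_j>|^2 = <v, u_j>^2 / <u_j, u_j>.
Coefficients: <v, e_1> = 9/sqrt(9), <v, e_2> = 63/sqrt(801), <v, e_3> = -346/sqrt(25988).
Square and sum: Σ |<v, e_j>|^2 = 1355/73.
Compute ||v||^2 = v·v = 23.
Deficit = 23 − 1355/73 = 324/73 ≥ 0, confirming Bessel's inequality. (The deficit equals ||v − Σ <v,e_j> e_j||^2, the squared distance from v to span{e_j}.)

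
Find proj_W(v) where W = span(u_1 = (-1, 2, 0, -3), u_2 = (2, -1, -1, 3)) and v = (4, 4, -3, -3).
proj_W(v) = (113/41, 197/41, -141/41, -84/41)

Set up U = [u_1 | ... | u_2] ∈ R^(4×2). The projector onto W = col(U) is P = U (U^T U)^(-1) U^T.
Compute U^T U =
  [14, -13]
  [-13, 15],
and U^T v = (13, -2).
Solve U^T U · c = U^T v for the coefficients: c = (169/41, 141/41). The projection is proj_W(v) = U c.
Check: (v - proj_W(v)) · u_1 = 0  (should be 0).
Check: (v - proj_W(v)) · u_2 = 0  (should be 0).
Result: proj_W(v) = (113/41, 197/41, -141/41, -84/41).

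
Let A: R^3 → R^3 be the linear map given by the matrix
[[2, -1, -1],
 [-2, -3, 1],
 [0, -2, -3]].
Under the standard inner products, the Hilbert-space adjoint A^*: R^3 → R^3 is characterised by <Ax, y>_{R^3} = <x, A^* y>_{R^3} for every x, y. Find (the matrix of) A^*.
A^* = A^T =
[[2, -2, 0],
 [-1, -3, -2],
 [-1, 1, -3]]

For real matrices with standard dot products, the defining identity <Ax, y> = <x, A^* y> gives (Ax)^T y = x^T (A^*) y, i.e. x^T A^T y = x^T (A^*) y. Since this holds for all x, y, we must have A^* = A^T. Therefore
A^* =
[[2, -2, 0],
 [-1, -3, -2],
 [-1, 1, -3]].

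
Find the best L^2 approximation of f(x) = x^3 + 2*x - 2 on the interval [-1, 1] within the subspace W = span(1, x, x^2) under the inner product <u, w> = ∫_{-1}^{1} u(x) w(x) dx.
g(x) = 13*x/5 - 2

The best approximation g ∈ W is the orthogonal projection of f onto W. Writing g = a_0 + a_1 x + a_2 x^2, the coefficients solve the normal equations G · a = b where
  G_{ij} = <φ_i, φ_j> and b_i = <f, φ_i>, with φ_0 = 1, φ_1 = x, φ_2 = x^2.
G =
  [2, 0, 2/3]
  [0, 2/3, 0]
  [2/3, 0, 2/5],
b = (-4, 26/15, -4/3).
Solving gives a_0 = -2, a_1 = 13/5, a_2 = 0, so
  g(x) = 13*x/5 - 2.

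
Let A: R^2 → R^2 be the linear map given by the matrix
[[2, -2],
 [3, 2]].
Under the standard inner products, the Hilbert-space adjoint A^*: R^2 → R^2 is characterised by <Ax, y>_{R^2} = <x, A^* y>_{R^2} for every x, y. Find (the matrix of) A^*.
A^* = A^T =
[[2, 3],
 [-2, 2]]

For real matrices with standard dot products, the defining identity <Ax, y> = <x, A^* y> gives (Ax)^T y = x^T (A^*) y, i.e. x^T A^T y = x^T (A^*) y. Since this holds for all x, y, we must have A^* = A^T. Therefore
A^* =
[[2, 3],
 [-2, 2]].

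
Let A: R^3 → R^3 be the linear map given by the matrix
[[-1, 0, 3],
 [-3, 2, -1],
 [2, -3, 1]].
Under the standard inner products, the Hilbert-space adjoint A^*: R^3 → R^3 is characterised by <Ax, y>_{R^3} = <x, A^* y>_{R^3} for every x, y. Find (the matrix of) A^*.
A^* = A^T =
[[-1, -3, 2],
 [0, 2, -3],
 [3, -1, 1]]

For real matrices with standard dot products, the defining identity <Ax, y> = <x, A^* y> gives (Ax)^T y = x^T (A^*) y, i.e. x^T A^T y = x^T (A^*) y. Since this holds for all x, y, we must have A^* = A^T. Therefore
A^* =
[[-1, -3, 2],
 [0, 2, -3],
 [3, -1, 1]].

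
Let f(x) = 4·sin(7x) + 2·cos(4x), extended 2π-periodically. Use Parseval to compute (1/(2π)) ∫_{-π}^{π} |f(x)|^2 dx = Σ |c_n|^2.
Σ |c_n|^2 = 10

Expand |f|^2 and use orthogonality of {sin(nx), cos(mx)} on [-π, π]:
  ∫_{-π}^{π} sin(nx)^2 dx = π, ∫ cos(mx)^2 dx = π, and cross terms integrate to 0.
So ∫_{-π}^{π} f(x)^2 dx = 4^2 · π + 2^2 · π = (16 + 4)π.
Divide by 2π: (16 + 4)/2 = 10.
By Parseval, this equals Σ |c_n|^2.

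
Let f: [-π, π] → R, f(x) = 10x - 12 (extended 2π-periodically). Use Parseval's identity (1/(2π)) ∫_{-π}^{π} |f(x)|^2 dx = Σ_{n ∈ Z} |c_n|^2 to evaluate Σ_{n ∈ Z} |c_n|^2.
Σ |c_n|^2 = 100π^2/3 + 144

Expand and integrate term by term over [-π, π]:
  ∫ (10x)^2 dx = 100·(2π^3/3); ∫ 2·10·(-12)·x dx = 0 (odd integrand); ∫ (-12)^2 dx = 144·2π.
So (1/(2π)) ∫_{-π}^{π} (10x - 12)^2 dx = 100π^2/3 + 144 = 100π^2/3 + 144.
Parseval ⇒ Σ |c_n|^2 = 100π^2/3 + 144.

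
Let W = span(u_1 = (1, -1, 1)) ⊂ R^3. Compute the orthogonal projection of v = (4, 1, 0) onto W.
proj_W(v) = (1, -1, 1)

Set up U = [u_1 | ... | u_1] ∈ R^(3×1). The projector onto W = col(U) is P = U (U^T U)^(-1) U^T.
Compute U^T U =
  [3],
and U^T v = (3).
Solve U^T U · c = U^T v for the coefficients: c = (1). The projection is proj_W(v) = U c.
Check: (v - proj_W(v)) · u_1 = 0  (should be 0).
Result: proj_W(v) = (1, -1, 1).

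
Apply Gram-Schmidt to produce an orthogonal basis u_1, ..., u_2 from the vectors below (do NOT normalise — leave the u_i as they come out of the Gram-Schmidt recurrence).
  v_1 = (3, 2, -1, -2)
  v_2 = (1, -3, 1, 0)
Orthogonal basis:
  u_1 = (3, 2, -1, -2)
  u_2 = (5/3, -23/9, 7/9, -4/9)

Apply the Gram-Schmidt recurrence
  u_1 = v_1
  u_i = v_i − Σ_{j<i} ((v_i · u_j) / (u_j · u_j)) · u_j.

Step by step this gives:
  u_1 = (3, 2, -1, -2)
  u_2 = (5/3, -23/9, 7/9, -4/9)

Orthogonality check:
  u_2 · u_1 = 0 (should be 0)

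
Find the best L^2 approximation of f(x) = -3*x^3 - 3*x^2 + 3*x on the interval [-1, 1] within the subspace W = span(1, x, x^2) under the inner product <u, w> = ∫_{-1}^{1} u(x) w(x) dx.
g(x) = -3*x^2 + 6*x/5

The best approximation g ∈ W is the orthogonal projection of f onto W. Writing g = a_0 + a_1 x + a_2 x^2, the coefficients solve the normal equations G · a = b where
  G_{ij} = <φ_i, φ_j> and b_i = <f, φ_i>, with φ_0 = 1, φ_1 = x, φ_2 = x^2.
G =
  [2, 0, 2/3]
  [0, 2/3, 0]
  [2/3, 0, 2/5],
b = (-2, 4/5, -6/5).
Solving gives a_0 = 0, a_1 = 6/5, a_2 = -3, so
  g(x) = -3*x^2 + 6*x/5.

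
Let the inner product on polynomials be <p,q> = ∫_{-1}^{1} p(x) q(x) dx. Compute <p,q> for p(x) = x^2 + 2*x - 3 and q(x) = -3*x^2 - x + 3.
<p,q> = -188/15

Expand the product: p(x)·q(x) = -3*x^4 - 7*x^3 + 10*x^2 + 9*x - 9.
∫_{-1}^{1} of each monomial x^k gives [2/(k+1) if k even, 0 if k odd]. Integrating term-by-term (or equivalently evaluating the antiderivative F(x) = -3*x^5/5 - 7*x^4/4 + 10*x^3/3 + 9*x^2/2 - 9*x at the endpoints):
  F(1) − F(−1) = -211/60 − (541/60) = -188/15.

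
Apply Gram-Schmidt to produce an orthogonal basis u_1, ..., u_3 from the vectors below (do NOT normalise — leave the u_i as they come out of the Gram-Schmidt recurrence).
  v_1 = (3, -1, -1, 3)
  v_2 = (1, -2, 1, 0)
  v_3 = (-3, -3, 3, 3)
Orthogonal basis:
  u_1 = (3, -1, -1, 3)
  u_2 = (2/5, -9/5, 6/5, -3/5)
  u_3 = (-45/13, -12/13, 21/13, 48/13)

Apply the Gram-Schmidt recurrence
  u_1 = v_1
  u_i = v_i − Σ_{j<i} ((v_i · u_j) / (u_j · u_j)) · u_j.

Step by step this gives:
  u_1 = (3, -1, -1, 3)
  u_2 = (2/5, -9/5, 6/5, -3/5)
  u_3 = (-45/13, -12/13, 21/13, 48/13)

Orthogonality check:
  u_2 · u_1 = 0 (should be 0)
  u_3 · u_1 = 0 (should be 0)
  u_3 · u_2 = 0 (should be 0)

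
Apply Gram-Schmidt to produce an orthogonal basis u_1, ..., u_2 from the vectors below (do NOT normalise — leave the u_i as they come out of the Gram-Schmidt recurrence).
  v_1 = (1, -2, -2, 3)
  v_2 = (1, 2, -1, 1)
Orthogonal basis:
  u_1 = (1, -2, -2, 3)
  u_2 = (8/9, 20/9, -7/9, 2/3)

Apply the Gram-Schmidt recurrence
  u_1 = v_1
  u_i = v_i − Σ_{j<i} ((v_i · u_j) / (u_j · u_j)) · u_j.

Step by step this gives:
  u_1 = (1, -2, -2, 3)
  u_2 = (8/9, 20/9, -7/9, 2/3)

Orthogonality check:
  u_2 · u_1 = 0 (should be 0)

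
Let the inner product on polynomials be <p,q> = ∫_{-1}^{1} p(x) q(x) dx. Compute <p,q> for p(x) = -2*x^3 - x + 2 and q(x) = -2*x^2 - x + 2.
<p,q> = 34/5

Expand the product: p(x)·q(x) = 4*x^5 + 2*x^4 - 2*x^3 - 3*x^2 - 4*x + 4.
∫_{-1}^{1} of each monomial x^k gives [2/(k+1) if k even, 0 if k odd]. Integrating term-by-term (or equivalently evaluating the antiderivative F(x) = 2*x^6/3 + 2*x^5/5 - x^4/2 - x^3 - 2*x^2 + 4*x at the endpoints):
  F(1) − F(−1) = 47/30 − (-157/30) = 34/5.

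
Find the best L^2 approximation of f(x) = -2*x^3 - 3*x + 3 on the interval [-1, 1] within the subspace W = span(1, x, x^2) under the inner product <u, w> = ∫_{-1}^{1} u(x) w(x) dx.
g(x) = 3 - 21*x/5

The best approximation g ∈ W is the orthogonal projection of f onto W. Writing g = a_0 + a_1 x + a_2 x^2, the coefficients solve the normal equations G · a = b where
  G_{ij} = <φ_i, φ_j> and b_i = <f, φ_i>, with φ_0 = 1, φ_1 = x, φ_2 = x^2.
G =
  [2, 0, 2/3]
  [0, 2/3, 0]
  [2/3, 0, 2/5],
b = (6, -14/5, 2).
Solving gives a_0 = 3, a_1 = -21/5, a_2 = 0, so
  g(x) = 3 - 21*x/5.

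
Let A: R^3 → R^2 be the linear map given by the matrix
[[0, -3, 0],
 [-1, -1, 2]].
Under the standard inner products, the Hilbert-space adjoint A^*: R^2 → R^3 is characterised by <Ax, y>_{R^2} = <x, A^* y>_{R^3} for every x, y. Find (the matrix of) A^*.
A^* = A^T =
[[0, -1],
 [-3, -1],
 [0, 2]]

For real matrices with standard dot products, the defining identity <Ax, y> = <x, A^* y> gives (Ax)^T y = x^T (A^*) y, i.e. x^T A^T y = x^T (A^*) y. Since this holds for all x, y, we must have A^* = A^T. Therefore
A^* =
[[0, -1],
 [-3, -1],
 [0, 2]].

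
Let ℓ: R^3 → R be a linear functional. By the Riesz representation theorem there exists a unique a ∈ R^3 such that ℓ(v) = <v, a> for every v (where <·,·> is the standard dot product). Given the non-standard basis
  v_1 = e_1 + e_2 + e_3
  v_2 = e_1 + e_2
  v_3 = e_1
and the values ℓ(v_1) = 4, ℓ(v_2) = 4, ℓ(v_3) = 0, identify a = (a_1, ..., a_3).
a = (0, 4, 0)

Write a = (a_1, ..., a_3) in the standard basis. For each basis vector v_i, ℓ(v_i) = <v_i, a> is a linear equation in the a_j's. Collect the n equations into a matrix system V a = ℓ, where row i of V is v_i (expressed in the standard basis). Since V is invertible (lower-triangular with 1s on the diagonal, up to permutation), solve by back-substitution:
  V =
[[1, 1, 1],
 [1, 1, 0],
 [1, 0, 0]]
  V a = (4, 4, 0)
Solving gives a = (0, 4, 0).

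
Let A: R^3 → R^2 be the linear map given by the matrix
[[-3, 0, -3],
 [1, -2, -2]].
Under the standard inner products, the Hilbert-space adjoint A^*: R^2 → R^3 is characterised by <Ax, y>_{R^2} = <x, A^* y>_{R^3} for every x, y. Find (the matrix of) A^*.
A^* = A^T =
[[-3, 1],
 [0, -2],
 [-3, -2]]

For real matrices with standard dot products, the defining identity <Ax, y> = <x, A^* y> gives (Ax)^T y = x^T (A^*) y, i.e. x^T A^T y = x^T (A^*) y. Since this holds for all x, y, we must have A^* = A^T. Therefore
A^* =
[[-3, 1],
 [0, -2],
 [-3, -2]].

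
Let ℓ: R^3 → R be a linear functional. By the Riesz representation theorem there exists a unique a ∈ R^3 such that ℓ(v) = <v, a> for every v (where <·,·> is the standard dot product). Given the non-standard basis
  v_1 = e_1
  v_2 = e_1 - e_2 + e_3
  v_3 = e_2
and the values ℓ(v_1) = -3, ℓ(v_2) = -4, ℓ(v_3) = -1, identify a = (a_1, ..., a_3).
a = (-3, -1, -2)

Write a = (a_1, ..., a_3) in the standard basis. For each basis vector v_i, ℓ(v_i) = <v_i, a> is a linear equation in the a_j's. Collect the n equations into a matrix system V a = ℓ, where row i of V is v_i (expressed in the standard basis). Since V is invertible (lower-triangular with 1s on the diagonal, up to permutation), solve by back-substitution:
  V =
[[1, 0, 0],
 [1, -1, 1],
 [0, 1, 0]]
  V a = (-3, -4, -1)
Solving gives a = (-3, -1, -2).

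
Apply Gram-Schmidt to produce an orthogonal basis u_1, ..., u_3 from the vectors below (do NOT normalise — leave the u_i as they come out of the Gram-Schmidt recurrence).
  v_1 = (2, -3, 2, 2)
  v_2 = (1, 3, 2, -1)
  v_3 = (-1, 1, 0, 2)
Orthogonal basis:
  u_1 = (2, -3, 2, 2)
  u_2 = (31/21, 16/7, 52/21, -11/21)
  u_3 = (-51/58, 26/29, 4/29, 121/58)

Apply the Gram-Schmidt recurrence
  u_1 = v_1
  u_i = v_i − Σ_{j<i} ((v_i · u_j) / (u_j · u_j)) · u_j.

Step by step this gives:
  u_1 = (2, -3, 2, 2)
  u_2 = (31/21, 16/7, 52/21, -11/21)
  u_3 = (-51/58, 26/29, 4/29, 121/58)

Orthogonality check:
  u_2 · u_1 = 0 (should be 0)
  u_3 · u_1 = 0 (should be 0)
  u_3 · u_2 = 0 (should be 0)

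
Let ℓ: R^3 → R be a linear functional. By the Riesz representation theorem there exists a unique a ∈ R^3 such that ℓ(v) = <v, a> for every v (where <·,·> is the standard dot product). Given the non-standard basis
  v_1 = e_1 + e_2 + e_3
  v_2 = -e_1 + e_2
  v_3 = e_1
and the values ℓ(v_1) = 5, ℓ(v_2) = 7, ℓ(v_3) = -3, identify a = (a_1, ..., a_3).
a = (-3, 4, 4)

Write a = (a_1, ..., a_3) in the standard basis. For each basis vector v_i, ℓ(v_i) = <v_i, a> is a linear equation in the a_j's. Collect the n equations into a matrix system V a = ℓ, where row i of V is v_i (expressed in the standard basis). Since V is invertible (lower-triangular with 1s on the diagonal, up to permutation), solve by back-substitution:
  V =
[[1, 1, 1],
 [-1, 1, 0],
 [1, 0, 0]]
  V a = (5, 7, -3)
Solving gives a = (-3, 4, 4).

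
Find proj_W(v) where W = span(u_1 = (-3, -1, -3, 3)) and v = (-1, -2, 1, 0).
proj_W(v) = (-3/14, -1/14, -3/14, 3/14)

Set up U = [u_1 | ... | u_1] ∈ R^(4×1). The projector onto W = col(U) is P = U (U^T U)^(-1) U^T.
Compute U^T U =
  [28],
and U^T v = (2).
Solve U^T U · c = U^T v for the coefficients: c = (1/14). The projection is proj_W(v) = U c.
Check: (v - proj_W(v)) · u_1 = 0  (should be 0).
Result: proj_W(v) = (-3/14, -1/14, -3/14, 3/14).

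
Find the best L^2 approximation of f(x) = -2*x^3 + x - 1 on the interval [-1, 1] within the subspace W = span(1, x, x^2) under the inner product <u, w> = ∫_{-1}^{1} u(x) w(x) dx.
g(x) = -x/5 - 1

The best approximation g ∈ W is the orthogonal projection of f onto W. Writing g = a_0 + a_1 x + a_2 x^2, the coefficients solve the normal equations G · a = b where
  G_{ij} = <φ_i, φ_j> and b_i = <f, φ_i>, with φ_0 = 1, φ_1 = x, φ_2 = x^2.
G =
  [2, 0, 2/3]
  [0, 2/3, 0]
  [2/3, 0, 2/5],
b = (-2, -2/15, -2/3).
Solving gives a_0 = -1, a_1 = -1/5, a_2 = 0, so
  g(x) = -x/5 - 1.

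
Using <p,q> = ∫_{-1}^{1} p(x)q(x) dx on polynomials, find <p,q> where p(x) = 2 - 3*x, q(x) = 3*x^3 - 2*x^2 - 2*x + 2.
<p,q> = 86/15

Expand the product: p(x)·q(x) = -9*x^4 + 12*x^3 + 2*x^2 - 10*x + 4.
∫_{-1}^{1} of each monomial x^k gives [2/(k+1) if k even, 0 if k odd]. Integrating term-by-term (or equivalently evaluating the antiderivative F(x) = -9*x^5/5 + 3*x^4 + 2*x^3/3 - 5*x^2 + 4*x at the endpoints):
  F(1) − F(−1) = 13/15 − (-73/15) = 86/15.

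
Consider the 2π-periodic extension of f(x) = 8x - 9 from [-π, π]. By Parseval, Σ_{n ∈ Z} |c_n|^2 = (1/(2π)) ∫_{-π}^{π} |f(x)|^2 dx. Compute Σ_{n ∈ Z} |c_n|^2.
Σ |c_n|^2 = 64π^2/3 + 81

Expand and integrate term by term over [-π, π]:
  ∫ (8x)^2 dx = 64·(2π^3/3); ∫ 2·8·(-9)·x dx = 0 (odd integrand); ∫ (-9)^2 dx = 81·2π.
So (1/(2π)) ∫_{-π}^{π} (8x - 9)^2 dx = 64π^2/3 + 81 = 64π^2/3 + 81.
Parseval ⇒ Σ |c_n|^2 = 64π^2/3 + 81.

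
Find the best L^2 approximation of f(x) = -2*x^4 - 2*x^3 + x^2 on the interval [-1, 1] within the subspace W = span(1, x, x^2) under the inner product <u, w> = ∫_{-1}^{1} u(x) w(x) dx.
g(x) = -5*x^2/7 - 6*x/5 + 6/35

The best approximation g ∈ W is the orthogonal projection of f onto W. Writing g = a_0 + a_1 x + a_2 x^2, the coefficients solve the normal equations G · a = b where
  G_{ij} = <φ_i, φ_j> and b_i = <f, φ_i>, with φ_0 = 1, φ_1 = x, φ_2 = x^2.
G =
  [2, 0, 2/3]
  [0, 2/3, 0]
  [2/3, 0, 2/5],
b = (-2/15, -4/5, -6/35).
Solving gives a_0 = 6/35, a_1 = -6/5, a_2 = -5/7, so
  g(x) = -5*x^2/7 - 6*x/5 + 6/35.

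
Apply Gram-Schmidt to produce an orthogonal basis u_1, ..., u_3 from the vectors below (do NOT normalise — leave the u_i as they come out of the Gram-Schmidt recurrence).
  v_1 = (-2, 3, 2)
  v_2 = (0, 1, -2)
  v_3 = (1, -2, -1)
Orthogonal basis:
  u_1 = (-2, 3, 2)
  u_2 = (-2/17, 20/17, -32/17)
  u_3 = (-4/21, -2/21, -1/21)

Apply the Gram-Schmidt recurrence
  u_1 = v_1
  u_i = v_i − Σ_{j<i} ((v_i · u_j) / (u_j · u_j)) · u_j.

Step by step this gives:
  u_1 = (-2, 3, 2)
  u_2 = (-2/17, 20/17, -32/17)
  u_3 = (-4/21, -2/21, -1/21)

Orthogonality check:
  u_2 · u_1 = 0 (should be 0)
  u_3 · u_1 = 0 (should be 0)
  u_3 · u_2 = 0 (should be 0)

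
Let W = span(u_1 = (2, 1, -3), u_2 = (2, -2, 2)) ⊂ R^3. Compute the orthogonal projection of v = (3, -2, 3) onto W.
proj_W(v) = (52/19, -101/38, 99/38)

Set up U = [u_1 | ... | u_2] ∈ R^(3×2). The projector onto W = col(U) is P = U (U^T U)^(-1) U^T.
Compute U^T U =
  [14, -4]
  [-4, 12],
and U^T v = (-5, 16).
Solve U^T U · c = U^T v for the coefficients: c = (1/38, 51/38). The projection is proj_W(v) = U c.
Check: (v - proj_W(v)) · u_1 = 0  (should be 0).
Check: (v - proj_W(v)) · u_2 = 0  (should be 0).
Result: proj_W(v) = (52/19, -101/38, 99/38).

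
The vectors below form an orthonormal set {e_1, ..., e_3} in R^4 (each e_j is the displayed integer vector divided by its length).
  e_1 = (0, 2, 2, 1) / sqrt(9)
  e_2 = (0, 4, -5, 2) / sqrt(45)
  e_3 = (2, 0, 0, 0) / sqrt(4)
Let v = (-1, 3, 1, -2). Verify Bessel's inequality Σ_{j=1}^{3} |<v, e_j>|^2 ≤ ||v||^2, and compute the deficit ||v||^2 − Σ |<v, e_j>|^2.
Σ |<v, e_j>|^2 = 26/5; ||v||^2 = 15; deficit = 49/5

Write each e_j = u_j / sqrt(<u_j, u_j>) where u_j is the displayed integer vector. Then <v, e_j> = <v, u_j> / sqrt(<u_j, u_j>), so |<v, e_j>|^2 = <v, u_j>^2 / <u_j, u_j>.
Coefficients: <v, e_1> = 6/sqrt(9), <v, e_2> = 3/sqrt(45), <v, e_3> = -2/sqrt(4).
Square and sum: Σ |<v, e_j>|^2 = 26/5.
Compute ||v||^2 = v·v = 15.
Deficit = 15 − 26/5 = 49/5 ≥ 0, confirming Bessel's inequality. (The deficit equals ||v − Σ <v,e_j> e_j||^2, the squared distance from v to span{e_j}.)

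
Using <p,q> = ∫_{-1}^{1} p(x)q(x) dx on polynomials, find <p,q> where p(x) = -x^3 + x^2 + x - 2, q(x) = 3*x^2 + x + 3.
<p,q> = -188/15

Expand the product: p(x)·q(x) = -3*x^5 + 2*x^4 + x^3 - 2*x^2 + x - 6.
∫_{-1}^{1} of each monomial x^k gives [2/(k+1) if k even, 0 if k odd]. Integrating term-by-term (or equivalently evaluating the antiderivative F(x) = -x^6/2 + 2*x^5/5 + x^4/4 - 2*x^3/3 + x^2/2 - 6*x at the endpoints):
  F(1) − F(−1) = -361/60 − (391/60) = -188/15.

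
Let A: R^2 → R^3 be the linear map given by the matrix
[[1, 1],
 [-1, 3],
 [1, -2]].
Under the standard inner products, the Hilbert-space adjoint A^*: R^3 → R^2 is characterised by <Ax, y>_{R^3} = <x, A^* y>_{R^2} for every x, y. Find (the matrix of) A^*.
A^* = A^T =
[[1, -1, 1],
 [1, 3, -2]]

For real matrices with standard dot products, the defining identity <Ax, y> = <x, A^* y> gives (Ax)^T y = x^T (A^*) y, i.e. x^T A^T y = x^T (A^*) y. Since this holds for all x, y, we must have A^* = A^T. Therefore
A^* =
[[1, -1, 1],
 [1, 3, -2]].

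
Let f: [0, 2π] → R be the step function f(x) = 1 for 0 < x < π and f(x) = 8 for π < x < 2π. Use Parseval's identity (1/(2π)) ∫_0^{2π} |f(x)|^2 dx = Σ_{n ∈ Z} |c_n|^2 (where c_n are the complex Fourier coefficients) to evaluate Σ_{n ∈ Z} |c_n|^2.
Σ |c_n|^2 = 65/2

Parseval equates the L^2 energy of f (normalised by 1/(2π)) with the ℓ^2 sum of its Fourier coefficients: (1/(2π)) ∫_0^{2π} |f|^2 = Σ |c_n|^2.
Compute the left side: (1/(2π)) [∫_0^π 1^2 dx + ∫_π^{2π} 8^2 dx] = (1/(2π)) · (1π + 64π) = (1 + 64)/2 = 65/2.
So Σ_{n ∈ Z} |c_n|^2 = 65/2.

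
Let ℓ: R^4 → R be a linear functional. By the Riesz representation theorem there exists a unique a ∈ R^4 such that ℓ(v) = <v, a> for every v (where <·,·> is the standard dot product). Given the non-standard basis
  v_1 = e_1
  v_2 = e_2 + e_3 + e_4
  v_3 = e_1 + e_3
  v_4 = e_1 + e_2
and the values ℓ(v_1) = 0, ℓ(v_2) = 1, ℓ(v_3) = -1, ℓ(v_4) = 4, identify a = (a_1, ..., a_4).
a = (0, 4, -1, -2)

Write a = (a_1, ..., a_4) in the standard basis. For each basis vector v_i, ℓ(v_i) = <v_i, a> is a linear equation in the a_j's. Collect the n equations into a matrix system V a = ℓ, where row i of V is v_i (expressed in the standard basis). Since V is invertible (lower-triangular with 1s on the diagonal, up to permutation), solve by back-substitution:
  V =
[[1, 0, 0, 0],
 [0, 1, 1, 1],
 [1, 0, 1, 0],
 [1, 1, 0, 0]]
  V a = (0, 1, -1, 4)
Solving gives a = (0, 4, -1, -2).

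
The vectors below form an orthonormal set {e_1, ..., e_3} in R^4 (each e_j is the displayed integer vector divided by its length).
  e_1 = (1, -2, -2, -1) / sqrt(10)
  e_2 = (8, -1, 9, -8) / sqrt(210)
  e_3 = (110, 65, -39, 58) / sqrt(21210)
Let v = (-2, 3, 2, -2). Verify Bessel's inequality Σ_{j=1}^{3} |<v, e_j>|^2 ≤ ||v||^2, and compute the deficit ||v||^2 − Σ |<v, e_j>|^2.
Σ |<v, e_j>|^2 = 6733/505; ||v||^2 = 21; deficit = 3872/505

Write each e_j = u_j / sqrt(<u_j, u_j>) where u_j is the displayed integer vector. Then <v, e_j> = <v, u_j> / sqrt(<u_j, u_j>), so |<v, e_j>|^2 = <v, u_j>^2 / <u_j, u_j>.
Coefficients: <v, e_1> = -10/sqrt(10), <v, e_2> = 15/sqrt(210), <v, e_3> = -219/sqrt(21210).
Square and sum: Σ |<v, e_j>|^2 = 6733/505.
Compute ||v||^2 = v·v = 21.
Deficit = 21 − 6733/505 = 3872/505 ≥ 0, confirming Bessel's inequality. (The deficit equals ||v − Σ <v,e_j> e_j||^2, the squared distance from v to span{e_j}.)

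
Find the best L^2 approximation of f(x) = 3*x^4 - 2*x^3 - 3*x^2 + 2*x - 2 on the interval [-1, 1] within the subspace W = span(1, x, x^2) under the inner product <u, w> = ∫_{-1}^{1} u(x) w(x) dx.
g(x) = -3*x^2/7 + 4*x/5 - 79/35

The best approximation g ∈ W is the orthogonal projection of f onto W. Writing g = a_0 + a_1 x + a_2 x^2, the coefficients solve the normal equations G · a = b where
  G_{ij} = <φ_i, φ_j> and b_i = <f, φ_i>, with φ_0 = 1, φ_1 = x, φ_2 = x^2.
G =
  [2, 0, 2/3]
  [0, 2/3, 0]
  [2/3, 0, 2/5],
b = (-24/5, 8/15, -176/105).
Solving gives a_0 = -79/35, a_1 = 4/5, a_2 = -3/7, so
  g(x) = -3*x^2/7 + 4*x/5 - 79/35.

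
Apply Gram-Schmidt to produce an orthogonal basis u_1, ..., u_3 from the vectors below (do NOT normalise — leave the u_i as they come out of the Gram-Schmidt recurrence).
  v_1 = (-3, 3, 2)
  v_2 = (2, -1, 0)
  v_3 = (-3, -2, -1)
Orthogonal basis:
  u_1 = (-3, 3, 2)
  u_2 = (17/22, 5/22, 9/11)
  u_3 = (-22/29, -44/29, 33/29)

Apply the Gram-Schmidt recurrence
  u_1 = v_1
  u_i = v_i − Σ_{j<i} ((v_i · u_j) / (u_j · u_j)) · u_j.

Step by step this gives:
  u_1 = (-3, 3, 2)
  u_2 = (17/22, 5/22, 9/11)
  u_3 = (-22/29, -44/29, 33/29)

Orthogonality check:
  u_2 · u_1 = 0 (should be 0)
  u_3 · u_1 = 0 (should be 0)
  u_3 · u_2 = 0 (should be 0)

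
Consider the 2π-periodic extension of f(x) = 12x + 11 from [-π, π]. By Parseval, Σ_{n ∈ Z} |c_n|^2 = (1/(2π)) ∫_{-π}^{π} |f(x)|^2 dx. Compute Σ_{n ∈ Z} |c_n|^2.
Σ |c_n|^2 = 48π^2 + 121

Expand and integrate term by term over [-π, π]:
  ∫ (12x)^2 dx = 144·(2π^3/3); ∫ 2·12·(11)·x dx = 0 (odd integrand); ∫ 11^2 dx = 121·2π.
So (1/(2π)) ∫_{-π}^{π} (12x + 11)^2 dx = 144π^2/3 + 121 = 48π^2 + 121.
Parseval ⇒ Σ |c_n|^2 = 48π^2 + 121.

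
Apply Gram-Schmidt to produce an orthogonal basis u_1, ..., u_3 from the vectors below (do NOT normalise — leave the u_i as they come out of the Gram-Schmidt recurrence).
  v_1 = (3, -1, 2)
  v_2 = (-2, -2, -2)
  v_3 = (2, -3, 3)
Orthogonal basis:
  u_1 = (3, -1, 2)
  u_2 = (-2/7, -18/7, -6/7)
  u_3 = (-27/26, -9/26, 18/13)

Apply the Gram-Schmidt recurrence
  u_1 = v_1
  u_i = v_i − Σ_{j<i} ((v_i · u_j) / (u_j · u_j)) · u_j.

Step by step this gives:
  u_1 = (3, -1, 2)
  u_2 = (-2/7, -18/7, -6/7)
  u_3 = (-27/26, -9/26, 18/13)

Orthogonality check:
  u_2 · u_1 = 0 (should be 0)
  u_3 · u_1 = 0 (should be 0)
  u_3 · u_2 = 0 (should be 0)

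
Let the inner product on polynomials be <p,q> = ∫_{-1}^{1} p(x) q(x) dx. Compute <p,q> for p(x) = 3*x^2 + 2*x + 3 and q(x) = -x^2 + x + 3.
<p,q> = 332/15

Expand the product: p(x)·q(x) = -3*x^4 + x^3 + 8*x^2 + 9*x + 9.
∫_{-1}^{1} of each monomial x^k gives [2/(k+1) if k even, 0 if k odd]. Integrating term-by-term (or equivalently evaluating the antiderivative F(x) = -3*x^5/5 + x^4/4 + 8*x^3/3 + 9*x^2/2 + 9*x at the endpoints):
  F(1) − F(−1) = 949/60 − (-379/60) = 332/15.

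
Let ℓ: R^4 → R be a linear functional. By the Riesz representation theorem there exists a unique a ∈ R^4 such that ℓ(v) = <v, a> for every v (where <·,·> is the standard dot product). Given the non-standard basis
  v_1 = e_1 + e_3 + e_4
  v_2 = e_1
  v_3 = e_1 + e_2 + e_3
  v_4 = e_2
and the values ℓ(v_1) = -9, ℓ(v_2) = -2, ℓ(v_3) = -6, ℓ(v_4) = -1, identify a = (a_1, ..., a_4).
a = (-2, -1, -3, -4)

Write a = (a_1, ..., a_4) in the standard basis. For each basis vector v_i, ℓ(v_i) = <v_i, a> is a linear equation in the a_j's. Collect the n equations into a matrix system V a = ℓ, where row i of V is v_i (expressed in the standard basis). Since V is invertible (lower-triangular with 1s on the diagonal, up to permutation), solve by back-substitution:
  V =
[[1, 0, 1, 1],
 [1, 0, 0, 0],
 [1, 1, 1, 0],
 [0, 1, 0, 0]]
  V a = (-9, -2, -6, -1)
Solving gives a = (-2, -1, -3, -4).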